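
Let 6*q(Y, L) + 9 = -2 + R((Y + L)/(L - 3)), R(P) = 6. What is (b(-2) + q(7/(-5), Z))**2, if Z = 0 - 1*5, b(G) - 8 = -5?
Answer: 169/36 ≈ 4.6944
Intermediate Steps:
b(G) = 3 (b(G) = 8 - 5 = 3)
Z = -5 (Z = 0 - 5 = -5)
q(Y, L) = -5/6 (q(Y, L) = -3/2 + (-2 + 6)/6 = -3/2 + (1/6)*4 = -3/2 + 2/3 = -5/6)
(b(-2) + q(7/(-5), Z))**2 = (3 - 5/6)**2 = (13/6)**2 = 169/36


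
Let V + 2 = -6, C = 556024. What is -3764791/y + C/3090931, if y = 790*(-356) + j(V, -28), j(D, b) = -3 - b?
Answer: 11793071499581/869216161165 ≈ 13.567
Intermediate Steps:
V = -8 (V = -2 - 6 = -8)
y = -281215 (y = 790*(-356) + (-3 - 1*(-28)) = -281240 + (-3 + 28) = -281240 + 25 = -281215)
-3764791/y + C/3090931 = -3764791/(-281215) + 556024/3090931 = -3764791*(-1/281215) + 556024*(1/3090931) = 3764791/281215 + 556024/3090931 = 11793071499581/869216161165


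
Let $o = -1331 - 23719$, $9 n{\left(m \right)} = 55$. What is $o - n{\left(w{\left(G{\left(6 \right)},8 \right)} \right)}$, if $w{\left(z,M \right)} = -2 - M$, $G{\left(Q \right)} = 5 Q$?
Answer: $- \frac{225505}{9} \approx -25056.0$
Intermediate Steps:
$n{\left(m \right)} = \frac{55}{9}$ ($n{\left(m \right)} = \frac{1}{9} \cdot 55 = \frac{55}{9}$)
$o = -25050$ ($o = -1331 - 23719 = -25050$)
$o - n{\left(w{\left(G{\left(6 \right)},8 \right)} \right)} = -25050 - \frac{55}{9} = - \frac{225505}{9}$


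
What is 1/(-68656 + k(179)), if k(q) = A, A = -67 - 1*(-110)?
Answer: -1/68613 ≈ -1.4574e-5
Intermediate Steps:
A = 43 (A = -67 + 110 = 43)
k(q) = 43
1/(-68656 + k(179)) = 1/(-68656 + 43) = 1/(-68613) = -1/68613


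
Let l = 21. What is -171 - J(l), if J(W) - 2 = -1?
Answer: -172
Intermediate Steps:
J(W) = 1 (J(W) = 2 - 1 = 1)
-171 - J(l) = -171 - 1*1 = -171 - 1 = -172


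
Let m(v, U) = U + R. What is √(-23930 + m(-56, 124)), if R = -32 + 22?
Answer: 2*I*√5954 ≈ 154.32*I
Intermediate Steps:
R = -10
m(v, U) = -10 + U (m(v, U) = U - 10 = -10 + U)
√(-23930 + m(-56, 124)) = √(-23930 + (-10 + 124)) = √(-23930 + 114) = √(-23816) = 2*I*√5954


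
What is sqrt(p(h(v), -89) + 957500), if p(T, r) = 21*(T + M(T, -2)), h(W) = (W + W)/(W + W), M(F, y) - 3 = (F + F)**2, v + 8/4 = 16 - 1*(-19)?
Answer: 2*sqrt(239417) ≈ 978.61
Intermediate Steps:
v = 33 (v = -2 + (16 - 1*(-19)) = -2 + (16 + 19) = -2 + 35 = 33)
M(F, y) = 3 + 4*F**2 (M(F, y) = 3 + (F + F)**2 = 3 + (2*F)**2 = 3 + 4*F**2)
h(W) = 1 (h(W) = (2*W)/((2*W)) = (2*W)*(1/(2*W)) = 1)
p(T, r) = 63 + 21*T + 84*T**2 (p(T, r) = 21*(T + (3 + 4*T**2)) = 21*(3 + T + 4*T**2) = 63 + 21*T + 84*T**2)
sqrt(p(h(v), -89) + 957500) = sqrt((63 + 21*1 + 84*1**2) + 957500) = sqrt((63 + 21 + 84*1) + 957500) = sqrt((63 + 21 + 84) + 957500) = sqrt(168 + 957500) = sqrt(957668) = 2*sqrt(239417)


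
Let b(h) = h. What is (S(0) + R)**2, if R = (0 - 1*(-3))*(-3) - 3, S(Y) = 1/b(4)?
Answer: 2209/16 ≈ 138.06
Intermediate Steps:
S(Y) = 1/4
R = -12 (R = (0 + 3)*(-3) - 3 = 3*(-3) - 3 = -9 - 3 = -12)
(S(0) + R)**2 = (1/4 - 12)**2 = (-47/4)**2 = 2209/16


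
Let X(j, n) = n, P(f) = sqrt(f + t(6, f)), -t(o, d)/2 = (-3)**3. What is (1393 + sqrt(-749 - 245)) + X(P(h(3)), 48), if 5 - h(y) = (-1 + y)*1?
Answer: 1441 + I*sqrt(994) ≈ 1441.0 + 31.528*I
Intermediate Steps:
t(o, d) = 54 (t(o, d) = -2*(-3)**3 = -2*(-27) = 54)
h(y) = 6 - y (h(y) = 5 - (-1 + y) = 5 + (1 - y) = 6 - y)
P(f) = sqrt(54 + f) (P(f) = sqrt(f + 54) = sqrt(54 + f))
(1393 + sqrt(-749 - 245)) + X(P(h(3)), 48) = (1393 + sqrt(-749 - 245)) + 48 = (1393 + sqrt(-994)) + 48 = (1393 + I*sqrt(994)) + 48 = 1441 + I*sqrt(994)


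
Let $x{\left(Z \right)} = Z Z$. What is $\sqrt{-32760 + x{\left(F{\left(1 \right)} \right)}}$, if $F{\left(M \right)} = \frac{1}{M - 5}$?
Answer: $\frac{i \sqrt{524159}}{4} \approx 181.0 i$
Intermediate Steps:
$F{\left(M \right)} = \frac{1}{-5 + M}$
$x{\left(Z \right)} = Z^{2}$
$\sqrt{-32760 + x{\left(F{\left(1 \right)} \right)}} = \sqrt{-32760 + \left(\frac{1}{-5 + 1}\right)^{2}} = \sqrt{-32760 + \left(\frac{1}{-4}\right)^{2}} = \sqrt{-32760 + \left(- \frac{1}{4}\right)^{2}} = \sqrt{-32760 + \frac{1}{16}} = \sqrt{- \frac{524159}{16}} = \frac{i \sqrt{524159}}{4}$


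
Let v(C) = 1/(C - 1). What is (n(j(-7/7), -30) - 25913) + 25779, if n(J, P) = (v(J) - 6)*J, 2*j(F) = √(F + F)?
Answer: (-274*I - 127*√2)/(√2 + 2*I) ≈ -133.67 - 4.714*I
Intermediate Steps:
v(C) = 1/(-1 + C)
j(F) = √2*√F/2 (j(F) = √(F + F)/2 = √(2*F)/2 = (√2*√F)/2 = √2*√F/2)
n(J, P) = J*(-6 + 1/(-1 + J)) (n(J, P) = (1/(-1 + J) - 6)*J = (-6 + 1/(-1 + J))*J = J*(-6 + 1/(-1 + J)))
(n(j(-7/7), -30) - 25913) + 25779 = ((√2*√(-7/7)/2)*(7 - 3*√2*√(-7/7))/(-1 + √2*√(-7/7)/2) - 25913) + 25779 = ((√2*√(-7*⅐)/2)*(7 - 3*√2*√(-7*⅐))/(-1 + √2*√(-7*⅐)/2) - 25913) + 25779 = ((√2*√(-1)/2)*(7 - 3*√2*√(-1))/(-1 + √2*√(-1)/2) - 25913) + 25779 = ((√2*I/2)*(7 - 3*√2*I)/(-1 + √2*I/2) - 25913) + 25779 = ((I*√2/2)*(7 - 3*I*√2)/(-1 + I*√2/2) - 25913) + 25779 = (I*√2*(7 - 3*I*√2)/(2*(-1 + I*√2/2)) - 25913) + 25779 = (-25913 + I*√2*(7 - 3*I*√2)/(2*(-1 + I*√2/2))) + 25779 = -134 + I*√2*(7 - 3*I*√2)/(2*(-1 + I*√2/2))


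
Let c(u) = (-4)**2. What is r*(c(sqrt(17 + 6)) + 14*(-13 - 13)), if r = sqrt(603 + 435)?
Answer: -348*sqrt(1038) ≈ -11212.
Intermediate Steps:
r = sqrt(1038) ≈ 32.218
c(u) = 16
r*(c(sqrt(17 + 6)) + 14*(-13 - 13)) = sqrt(1038)*(16 + 14*(-13 - 13)) = sqrt(1038)*(16 + 14*(-26)) = sqrt(1038)*(16 - 364) = sqrt(1038)*(-348) = -348*sqrt(1038)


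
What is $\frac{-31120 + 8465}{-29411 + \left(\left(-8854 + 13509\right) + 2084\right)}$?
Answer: $\frac{22655}{22672} \approx 0.99925$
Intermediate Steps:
$\frac{-31120 + 8465}{-29411 + \left(\left(-8854 + 13509\right) + 2084\right)} = - \frac{22655}{-29411 + \left(4655 + 2084\right)} = - \frac{22655}{-29411 + 6739} = - \frac{22655}{-22672} = \left(-22655\right) \left(- \frac{1}{22672}\right) = \frac{22655}{22672}$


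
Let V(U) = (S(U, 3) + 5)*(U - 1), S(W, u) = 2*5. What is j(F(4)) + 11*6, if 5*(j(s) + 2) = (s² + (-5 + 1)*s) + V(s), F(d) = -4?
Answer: 277/5 ≈ 55.400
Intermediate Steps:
S(W, u) = 10
V(U) = -15 + 15*U (V(U) = (10 + 5)*(U - 1) = 15*(-1 + U) = -15 + 15*U)
j(s) = -5 + s²/5 + 11*s/5 (j(s) = -2 + ((s² + (-5 + 1)*s) + (-15 + 15*s))/5 = -2 + ((s² - 4*s) + (-15 + 15*s))/5 = -2 + (-15 + s² + 11*s)/5 = -2 + (-3 + s²/5 + 11*s/5) = -5 + s²/5 + 11*s/5)
j(F(4)) + 11*6 = (-5 + (⅕)*(-4)² + (11/5)*(-4)) + 11*6 = (-5 + (⅕)*16 - 44/5) + 66 = (-5 + 16/5 - 44/5) + 66 = -53/5 + 66 = 277/5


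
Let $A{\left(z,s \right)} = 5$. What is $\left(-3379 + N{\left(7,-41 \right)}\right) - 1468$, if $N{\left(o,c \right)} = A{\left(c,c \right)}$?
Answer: $-4842$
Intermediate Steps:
$N{\left(o,c \right)} = 5$
$\left(-3379 + N{\left(7,-41 \right)}\right) - 1468 = \left(-3379 + 5\right) - 1468 = -3374 - 1468 = -4842$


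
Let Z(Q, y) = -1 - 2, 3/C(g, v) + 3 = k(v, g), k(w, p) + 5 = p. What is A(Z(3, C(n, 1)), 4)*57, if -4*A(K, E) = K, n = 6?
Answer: 171/4 ≈ 42.750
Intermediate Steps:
k(w, p) = -5 + p
C(g, v) = 3/(-8 + g) (C(g, v) = 3/(-3 + (-5 + g)) = 3/(-8 + g))
Z(Q, y) = -3
A(K, E) = -K/4
A(Z(3, C(n, 1)), 4)*57 = -1/4*(-3)*57 = (3/4)*57 = 171/4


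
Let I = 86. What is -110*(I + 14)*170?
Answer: -1870000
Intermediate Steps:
-110*(I + 14)*170 = -110*(86 + 14)*170 = -110*100*170 = -11000*170 = -1870000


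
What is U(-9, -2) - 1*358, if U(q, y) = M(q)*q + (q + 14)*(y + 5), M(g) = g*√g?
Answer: -343 + 243*I ≈ -343.0 + 243.0*I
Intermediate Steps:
M(g) = g^(3/2)
U(q, y) = q^(5/2) + (5 + y)*(14 + q) (U(q, y) = q^(3/2)*q + (q + 14)*(y + 5) = q^(5/2) + (14 + q)*(5 + y) = q^(5/2) + (5 + y)*(14 + q))
U(-9, -2) - 1*358 = (70 + (-9)^(5/2) + 5*(-9) + 14*(-2) - 9*(-2)) - 1*358 = (70 + 243*I - 45 - 28 + 18) - 358 = (15 + 243*I) - 358 = -343 + 243*I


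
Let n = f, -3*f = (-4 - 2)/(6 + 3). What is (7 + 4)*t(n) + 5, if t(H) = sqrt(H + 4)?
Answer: 5 + 11*sqrt(38)/3 ≈ 27.603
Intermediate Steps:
f = 2/9 (f = -(-4 - 2)/(3*(6 + 3)) = -(-2)/9 = -1/3*(-2/3) = 2/9 ≈ 0.22222)
n = 2/9 ≈ 0.22222
t(H) = sqrt(4 + H)
(7 + 4)*t(n) + 5 = (7 + 4)*sqrt(4 + 2/9) + 5 = 11*sqrt(38/9) + 5 = 11*(sqrt(38)/3) + 5 = 11*sqrt(38)/3 + 5 = 5 + 11*sqrt(38)/3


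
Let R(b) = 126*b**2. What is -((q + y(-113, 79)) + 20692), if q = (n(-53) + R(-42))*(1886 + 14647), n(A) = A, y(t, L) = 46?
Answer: -3673835201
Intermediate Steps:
q = 3673814463 (q = (-53 + 126*(-42)**2)*(1886 + 14647) = (-53 + 126*1764)*16533 = (-53 + 222264)*16533 = 222211*16533 = 3673814463)
-((q + y(-113, 79)) + 20692) = -((3673814463 + 46) + 20692) = -(3673814509 + 20692) = -1*3673835201 = -3673835201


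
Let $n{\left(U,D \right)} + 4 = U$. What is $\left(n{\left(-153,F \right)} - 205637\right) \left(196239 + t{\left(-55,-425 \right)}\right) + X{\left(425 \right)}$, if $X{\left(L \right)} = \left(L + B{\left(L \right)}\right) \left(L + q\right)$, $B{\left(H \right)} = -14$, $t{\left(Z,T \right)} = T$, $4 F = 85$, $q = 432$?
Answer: $-40296994089$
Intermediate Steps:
$F = \frac{85}{4}$ ($F = \frac{1}{4} \cdot 85 = \frac{85}{4} \approx 21.25$)
$n{\left(U,D \right)} = -4 + U$
$X{\left(L \right)} = \left(-14 + L\right) \left(432 + L\right)$ ($X{\left(L \right)} = \left(L - 14\right) \left(L + 432\right) = \left(-14 + L\right) \left(432 + L\right)$)
$\left(n{\left(-153,F \right)} - 205637\right) \left(196239 + t{\left(-55,-425 \right)}\right) + X{\left(425 \right)} = \left(\left(-4 - 153\right) - 205637\right) \left(196239 - 425\right) + \left(-6048 + 425^{2} + 418 \cdot 425\right) = \left(-157 - 205637\right) 195814 + \left(-6048 + 180625 + 177650\right) = \left(-205794\right) 195814 + 352227 = -40297346316 + 352227 = -40296994089$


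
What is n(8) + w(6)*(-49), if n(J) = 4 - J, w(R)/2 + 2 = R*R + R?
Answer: -3924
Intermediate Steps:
w(R) = -4 + 2*R + 2*R² (w(R) = -4 + 2*(R*R + R) = -4 + 2*(R² + R) = -4 + 2*(R + R²) = -4 + (2*R + 2*R²) = -4 + 2*R + 2*R²)
n(8) + w(6)*(-49) = (4 - 1*8) + (-4 + 2*6 + 2*6²)*(-49) = (4 - 8) + (-4 + 12 + 2*36)*(-49) = -4 + (-4 + 12 + 72)*(-49) = -4 + 80*(-49) = -4 - 3920 = -3924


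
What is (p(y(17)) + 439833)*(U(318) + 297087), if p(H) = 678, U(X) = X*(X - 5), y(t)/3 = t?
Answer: 174715913331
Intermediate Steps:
y(t) = 3*t
U(X) = X*(-5 + X)
(p(y(17)) + 439833)*(U(318) + 297087) = (678 + 439833)*(318*(-5 + 318) + 297087) = 440511*(318*313 + 297087) = 440511*(99534 + 297087) = 440511*396621 = 174715913331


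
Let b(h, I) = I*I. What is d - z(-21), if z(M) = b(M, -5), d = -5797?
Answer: -5822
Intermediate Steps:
b(h, I) = I²
z(M) = 25 (z(M) = (-5)² = 25)
d - z(-21) = -5797 - 1*25 = -5797 - 25 = -5822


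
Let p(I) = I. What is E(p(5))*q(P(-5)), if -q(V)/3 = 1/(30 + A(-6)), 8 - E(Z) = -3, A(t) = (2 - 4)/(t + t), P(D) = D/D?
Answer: -198/181 ≈ -1.0939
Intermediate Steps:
P(D) = 1
A(t) = -1/t (A(t) = -2*1/(2*t) = -1/t)
E(Z) = 11 (E(Z) = 8 - 1*(-3) = 8 + 3 = 11)
q(V) = -18/181 (q(V) = -3/(30 - 1/(-6)) = -3/(30 - 1*(-1/6)) = -3/(30 + 1/6) = -3/181/6 = -3*6/181 = -18/181)
E(p(5))*q(P(-5)) = 11*(-18/181) = -198/181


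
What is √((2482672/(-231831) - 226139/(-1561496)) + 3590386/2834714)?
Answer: I*√19531984445171774836400504515006/1449400395557508 ≈ 3.0492*I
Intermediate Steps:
√((2482672/(-231831) - 226139/(-1561496)) + 3590386/2834714) = √((2482672*(-1/231831) - 226139*(-1/1561496)) + 3590386*(1/2834714)) = √((-2482672/231831 + 226139/1561496) + 30427/24023) = √(-3824256366803/362003179176 + 30427/24023) = √(-80855439966920317/8696402373345048) = I*√19531984445171774836400504515006/1449400395557508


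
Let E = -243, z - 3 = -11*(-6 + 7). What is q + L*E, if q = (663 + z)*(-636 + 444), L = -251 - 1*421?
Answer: 37536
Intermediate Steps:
L = -672 (L = -251 - 421 = -672)
z = -8 (z = 3 - 11*(-6 + 7) = 3 - 11*1 = 3 - 11 = -8)
q = -125760 (q = (663 - 8)*(-636 + 444) = 655*(-192) = -125760)
q + L*E = -125760 - 672*(-243) = -125760 + 163296 = 37536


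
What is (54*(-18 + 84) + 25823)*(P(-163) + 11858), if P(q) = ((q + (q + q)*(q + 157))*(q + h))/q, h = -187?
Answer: 461610996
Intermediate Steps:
P(q) = (-187 + q)*(q + 2*q*(157 + q))/q (P(q) = ((q + (q + q)*(q + 157))*(q - 187))/q = ((q + (2*q)*(157 + q))*(-187 + q))/q = ((q + 2*q*(157 + q))*(-187 + q))/q = ((-187 + q)*(q + 2*q*(157 + q)))/q = (-187 + q)*(q + 2*q*(157 + q))/q)
(54*(-18 + 84) + 25823)*(P(-163) + 11858) = (54*(-18 + 84) + 25823)*((-58905 - 59*(-163) + 2*(-163)²) + 11858) = (54*66 + 25823)*((-58905 + 9617 + 2*26569) + 11858) = (3564 + 25823)*((-58905 + 9617 + 53138) + 11858) = 29387*(3850 + 11858) = 29387*15708 = 461610996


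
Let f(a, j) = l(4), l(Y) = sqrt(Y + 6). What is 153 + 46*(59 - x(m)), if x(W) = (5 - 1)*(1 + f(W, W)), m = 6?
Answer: 2683 - 184*sqrt(10) ≈ 2101.1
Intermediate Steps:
l(Y) = sqrt(6 + Y)
f(a, j) = sqrt(10) (f(a, j) = sqrt(6 + 4) = sqrt(10))
x(W) = 4 + 4*sqrt(10) (x(W) = (5 - 1)*(1 + sqrt(10)) = 4*(1 + sqrt(10)) = 4 + 4*sqrt(10))
153 + 46*(59 - x(m)) = 153 + 46*(59 - (4 + 4*sqrt(10))) = 153 + 46*(59 + (-4 - 4*sqrt(10))) = 153 + 46*(55 - 4*sqrt(10)) = 153 + (2530 - 184*sqrt(10)) = 2683 - 184*sqrt(10)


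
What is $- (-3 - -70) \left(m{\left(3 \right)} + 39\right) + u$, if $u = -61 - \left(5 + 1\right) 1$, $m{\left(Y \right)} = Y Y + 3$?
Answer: $-3484$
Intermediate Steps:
$m{\left(Y \right)} = 3 + Y^{2}$ ($m{\left(Y \right)} = Y^{2} + 3 = 3 + Y^{2}$)
$u = -67$ ($u = -61 - 6 \cdot 1 = -61 - 6 = -67$)
$- (-3 - -70) \left(m{\left(3 \right)} + 39\right) + u = - (-3 - -70) \left(\left(3 + 3^{2}\right) + 39\right) - 67 = - (-3 + 70) \left(\left(3 + 9\right) + 39\right) - 67 = \left(-1\right) 67 \left(12 + 39\right) - 67 = \left(-67\right) 51 - 67 = -3417 - 67 = -3484$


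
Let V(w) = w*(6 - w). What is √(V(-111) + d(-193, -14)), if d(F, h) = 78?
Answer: I*√12909 ≈ 113.62*I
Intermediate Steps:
√(V(-111) + d(-193, -14)) = √(-111*(6 - 1*(-111)) + 78) = √(-111*(6 + 111) + 78) = √(-111*117 + 78) = √(-12987 + 78) = √(-12909) = I*√12909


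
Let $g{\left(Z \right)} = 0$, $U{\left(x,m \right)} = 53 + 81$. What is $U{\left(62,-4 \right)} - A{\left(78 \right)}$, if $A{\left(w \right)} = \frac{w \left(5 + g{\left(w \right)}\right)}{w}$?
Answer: $129$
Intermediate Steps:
$U{\left(x,m \right)} = 134$
$A{\left(w \right)} = 5$ ($A{\left(w \right)} = \frac{w \left(5 + 0\right)}{w} = \frac{w 5}{w} = \frac{5 w}{w} = 5$)
$U{\left(62,-4 \right)} - A{\left(78 \right)} = 134 - 5 = 129$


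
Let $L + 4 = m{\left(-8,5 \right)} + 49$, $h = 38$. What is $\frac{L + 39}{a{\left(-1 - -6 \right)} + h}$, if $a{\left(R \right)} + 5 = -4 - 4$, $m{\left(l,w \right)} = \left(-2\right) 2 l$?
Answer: $\frac{116}{25} \approx 4.64$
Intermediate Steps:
$m{\left(l,w \right)} = - 4 l$
$a{\left(R \right)} = -13$ ($a{\left(R \right)} = -5 - 8 = -13$)
$L = 77$ ($L = -4 + \left(\left(-4\right) \left(-8\right) + 49\right) = -4 + \left(32 + 49\right) = -4 + 81 = 77$)
$\frac{L + 39}{a{\left(-1 - -6 \right)} + h} = \frac{77 + 39}{-13 + 38} = \frac{1}{25} \cdot 116 = \frac{116}{25}$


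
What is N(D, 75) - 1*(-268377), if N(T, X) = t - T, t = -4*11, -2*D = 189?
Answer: 536855/2 ≈ 2.6843e+5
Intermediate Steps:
D = -189/2 (D = -½*189 = -189/2 ≈ -94.500)
t = -44
N(T, X) = -44 - T
N(D, 75) - 1*(-268377) = (-44 - 1*(-189/2)) - 1*(-268377) = (-44 + 189/2) + 268377 = 101/2 + 268377 = 536855/2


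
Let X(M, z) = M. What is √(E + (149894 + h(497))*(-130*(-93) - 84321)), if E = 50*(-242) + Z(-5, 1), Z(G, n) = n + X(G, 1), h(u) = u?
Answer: 5*I*√434516177 ≈ 1.0423e+5*I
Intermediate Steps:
Z(G, n) = G + n (Z(G, n) = n + G = G + n)
E = -12104 (E = 50*(-242) + (-5 + 1) = -12100 - 4 = -12104)
√(E + (149894 + h(497))*(-130*(-93) - 84321)) = √(-12104 + (149894 + 497)*(-130*(-93) - 84321)) = √(-12104 + 150391*(12090 - 84321)) = √(-12104 + 150391*(-72231)) = √(-12104 - 10862892321) = √(-10862904425) = 5*I*√434516177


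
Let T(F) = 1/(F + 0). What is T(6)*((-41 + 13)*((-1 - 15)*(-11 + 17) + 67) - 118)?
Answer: 347/3 ≈ 115.67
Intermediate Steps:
T(F) = 1/F
T(6)*((-41 + 13)*((-1 - 15)*(-11 + 17) + 67) - 118) = ((-41 + 13)*((-1 - 15)*(-11 + 17) + 67) - 118)/6 = (-28*(-16*6 + 67) - 118)/6 = (-28*(-96 + 67) - 118)/6 = (-28*(-29) - 118)/6 = (812 - 118)/6 = (⅙)*694 = 347/3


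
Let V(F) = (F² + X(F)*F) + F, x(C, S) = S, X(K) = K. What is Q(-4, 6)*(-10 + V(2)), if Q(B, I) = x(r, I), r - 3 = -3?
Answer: 0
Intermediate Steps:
r = 0 (r = 3 - 3 = 0)
Q(B, I) = I
V(F) = F + 2*F² (V(F) = (F² + F*F) + F = (F² + F²) + F = 2*F² + F = F + 2*F²)
Q(-4, 6)*(-10 + V(2)) = 6*(-10 + 2*(1 + 2*2)) = 6*(-10 + 2*(1 + 4)) = 6*(-10 + 2*5) = 6*(-10 + 10) = 6*0 = 0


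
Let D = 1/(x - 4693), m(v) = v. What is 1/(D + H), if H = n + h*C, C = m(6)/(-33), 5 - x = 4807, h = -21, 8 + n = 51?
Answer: 104445/4889914 ≈ 0.021359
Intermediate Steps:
n = 43 (n = -8 + 51 = 43)
x = -4802 (x = 5 - 1*4807 = 5 - 4807 = -4802)
C = -2/11 (C = 6/(-33) = 6*(-1/33) = -2/11 ≈ -0.18182)
D = -1/9495 (D = 1/(-4802 - 4693) = 1/(-9495) = -1/9495 ≈ -0.00010532)
H = 515/11 (H = 43 - 21*(-2/11) = 43 + 42/11 = 515/11 ≈ 46.818)
1/(D + H) = 1/(-1/9495 + 515/11) = 1/(4889914/104445) = 104445/4889914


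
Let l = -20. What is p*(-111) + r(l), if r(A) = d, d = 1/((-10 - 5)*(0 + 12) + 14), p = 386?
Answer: -7112437/166 ≈ -42846.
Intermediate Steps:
d = -1/166 (d = 1/(-15*12 + 14) = 1/(-180 + 14) = 1/(-166) = -1/166 ≈ -0.0060241)
r(A) = -1/166
p*(-111) + r(l) = 386*(-111) - 1/166 = -42846 - 1/166 = -7112437/166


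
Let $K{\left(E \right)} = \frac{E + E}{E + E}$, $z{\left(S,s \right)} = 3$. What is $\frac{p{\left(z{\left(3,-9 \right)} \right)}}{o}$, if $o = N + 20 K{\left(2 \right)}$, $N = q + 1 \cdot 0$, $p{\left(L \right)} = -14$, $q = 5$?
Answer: $- \frac{14}{25} \approx -0.56$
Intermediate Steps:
$N = 5$ ($N = 5 + 1 \cdot 0 = 5 + 0 = 5$)
$K{\left(E \right)} = 1$ ($K{\left(E \right)} = \frac{2 E}{2 E} = 2 E \frac{1}{2 E} = 1$)
$o = 25$ ($o = 5 + 20 \cdot 1 = 5 + 20 = 25$)
$\frac{p{\left(z{\left(3,-9 \right)} \right)}}{o} = - \frac{14}{25}$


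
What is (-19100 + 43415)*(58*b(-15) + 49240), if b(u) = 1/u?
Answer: 1197176582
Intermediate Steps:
(-19100 + 43415)*(58*b(-15) + 49240) = (-19100 + 43415)*(58/(-15) + 49240) = 24315*(58*(-1/15) + 49240) = 24315*(-58/15 + 49240) = 24315*(738542/15) = 1197176582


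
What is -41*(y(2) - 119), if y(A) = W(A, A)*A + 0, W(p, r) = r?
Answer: 4715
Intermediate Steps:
y(A) = A² (y(A) = A*A + 0 = A² + 0 = A²)
-41*(y(2) - 119) = -41*(2² - 119) = -41*(4 - 119) = -41*(-115) = 4715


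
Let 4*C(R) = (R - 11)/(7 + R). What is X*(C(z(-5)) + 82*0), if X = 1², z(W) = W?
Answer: -2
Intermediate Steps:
X = 1
C(R) = (-11 + R)/(4*(7 + R)) (C(R) = ((R - 11)/(7 + R))/4 = ((-11 + R)/(7 + R))/4 = (-11 + R)/(4*(7 + R)))
X*(C(z(-5)) + 82*0) = 1*((-11 - 5)/(4*(7 - 5)) + 82*0) = 1*((¼)*(-16)/2 + 0) = 1*((¼)*(½)*(-16) + 0) = 1*(-2 + 0) = 1*(-2) = -2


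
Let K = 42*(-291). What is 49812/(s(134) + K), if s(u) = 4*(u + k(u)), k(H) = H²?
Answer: 8302/10023 ≈ 0.82829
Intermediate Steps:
K = -12222
s(u) = 4*u + 4*u² (s(u) = 4*(u + u²) = 4*u + 4*u²)
49812/(s(134) + K) = 49812/(4*134*(1 + 134) - 12222) = 49812/(4*134*135 - 12222) = 49812/(72360 - 12222) = 49812/60138 = 49812*(1/60138) = 8302/10023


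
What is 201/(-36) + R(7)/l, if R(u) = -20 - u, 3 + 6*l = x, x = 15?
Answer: -229/12 ≈ -19.083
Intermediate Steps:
l = 2 (l = -½ + (⅙)*15 = -½ + 5/2 = 2)
201/(-36) + R(7)/l = 201/(-36) + (-20 - 1*7)/2 = 201*(-1/36) + (-20 - 7)*(½) = -67/12 - 27*½ = -67/12 - 27/2 = -229/12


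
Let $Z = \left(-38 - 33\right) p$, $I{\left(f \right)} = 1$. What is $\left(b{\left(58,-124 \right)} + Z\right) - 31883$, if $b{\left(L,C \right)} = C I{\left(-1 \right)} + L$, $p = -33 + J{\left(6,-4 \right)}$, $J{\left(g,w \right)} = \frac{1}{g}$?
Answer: $- \frac{177707}{6} \approx -29618.0$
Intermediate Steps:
$p = - \frac{197}{6}$ ($p = -33 + \frac{1}{6} = - \frac{197}{6} \approx -32.833$)
$b{\left(L,C \right)} = C + L$ ($b{\left(L,C \right)} = C 1 + L = C + L$)
$Z = \frac{13987}{6}$ ($Z = \left(-38 - 33\right) \left(- \frac{197}{6}\right) = \left(-71\right) \left(- \frac{197}{6}\right) = \frac{13987}{6} \approx 2331.2$)
$\left(b{\left(58,-124 \right)} + Z\right) - 31883 = \left(\left(-124 + 58\right) + \frac{13987}{6}\right) - 31883 = \left(-66 + \frac{13987}{6}\right) - 31883 = \frac{13591}{6} - 31883 = - \frac{177707}{6}$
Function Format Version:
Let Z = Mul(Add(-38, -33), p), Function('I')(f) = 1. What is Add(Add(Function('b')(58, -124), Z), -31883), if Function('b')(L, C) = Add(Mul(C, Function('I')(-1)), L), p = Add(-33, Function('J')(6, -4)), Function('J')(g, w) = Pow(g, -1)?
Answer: Rational(-177707, 6) ≈ -29618.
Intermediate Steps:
p = Rational(-197, 6) (p = Add(-33, Pow(6, -1)) = Add(-33, Rational(1, 6)) = Rational(-197, 6) ≈ -32.833)
Function('b')(L, C) = Add(C, L) (Function('b')(L, C) = Add(Mul(C, 1), L) = Add(C, L))
Z = Rational(13987, 6) (Z = Mul(Add(-38, -33), Rational(-197, 6)) = Mul(-71, Rational(-197, 6)) = Rational(13987, 6) ≈ 2331.2)
Add(Add(Function('b')(58, -124), Z), -31883) = Add(Add(Add(-124, 58), Rational(13987, 6)), -31883) = Add(Add(-66, Rational(13987, 6)), -31883) = Add(Rational(13591, 6), -31883) = Rational(-177707, 6)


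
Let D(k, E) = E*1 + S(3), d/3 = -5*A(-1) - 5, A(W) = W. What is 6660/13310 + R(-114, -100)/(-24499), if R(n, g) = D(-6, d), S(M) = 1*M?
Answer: 16312341/32608169 ≈ 0.50025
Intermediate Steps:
S(M) = M
d = 0 (d = 3*(-5*(-1) - 5) = 3*(5 - 5) = 3*0 = 0)
D(k, E) = 3 + E (D(k, E) = E*1 + 3 = E + 3 = 3 + E)
R(n, g) = 3 (R(n, g) = 3 + 0 = 3)
6660/13310 + R(-114, -100)/(-24499) = 6660/13310 + 3/(-24499) = 6660*(1/13310) + 3*(-1/24499) = 666/1331 - 3/24499 = 16312341/32608169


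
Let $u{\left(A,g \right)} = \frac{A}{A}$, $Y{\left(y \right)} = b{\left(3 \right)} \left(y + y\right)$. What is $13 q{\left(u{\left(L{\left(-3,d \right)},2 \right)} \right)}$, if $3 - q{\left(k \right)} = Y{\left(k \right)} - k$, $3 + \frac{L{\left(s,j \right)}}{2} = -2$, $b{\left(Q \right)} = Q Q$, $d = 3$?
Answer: $-182$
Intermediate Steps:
$b{\left(Q \right)} = Q^{2}$
$L{\left(s,j \right)} = -10$ ($L{\left(s,j \right)} = -6 + 2 \left(-2\right) = -6 - 4 = -10$)
$Y{\left(y \right)} = 18 y$ ($Y{\left(y \right)} = 3^{2} \left(y + y\right) = 9 \cdot 2 y = 18 y$)
$u{\left(A,g \right)} = 1$
$q{\left(k \right)} = 3 - 17 k$ ($q{\left(k \right)} = 3 - \left(18 k - k\right) = 3 - 17 k$)
$13 q{\left(u{\left(L{\left(-3,d \right)},2 \right)} \right)} = 13 \left(3 - 17\right) = 13 \left(-14\right) = -182$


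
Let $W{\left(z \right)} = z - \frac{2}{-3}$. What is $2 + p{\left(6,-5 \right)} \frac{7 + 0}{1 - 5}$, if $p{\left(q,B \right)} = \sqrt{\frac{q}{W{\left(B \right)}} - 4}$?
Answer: $2 - \frac{7 i \sqrt{910}}{52} \approx 2.0 - 4.0608 i$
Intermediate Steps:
$W{\left(z \right)} = \frac{2}{3} + z$ ($W{\left(z \right)} = z - - \frac{2}{3} = z + \frac{2}{3} = \frac{2}{3} + z$)
$p{\left(q,B \right)} = \sqrt{-4 + \frac{q}{\frac{2}{3} + B}}$ ($p{\left(q,B \right)} = \sqrt{\frac{q}{\frac{2}{3} + B} - 4} = \sqrt{-4 + \frac{q}{\frac{2}{3} + B}}$)
$2 + p{\left(6,-5 \right)} \frac{7 + 0}{1 - 5} = 2 + \sqrt{\frac{-8 - -60 + 3 \cdot 6}{2 + 3 \left(-5\right)}} \frac{7 + 0}{1 - 5} = 2 + \sqrt{\frac{-8 + 60 + 18}{2 - 15}} \frac{7}{-4} = 2 + \sqrt{\frac{1}{-13} \cdot 70} \cdot 7 \left(- \frac{1}{4}\right) = 2 + \sqrt{\left(- \frac{1}{13}\right) 70} \left(- \frac{7}{4}\right) = 2 + \sqrt{- \frac{70}{13}} \left(- \frac{7}{4}\right) = 2 + \frac{i \sqrt{910}}{13} \left(- \frac{7}{4}\right) = 2 - \frac{7 i \sqrt{910}}{52}$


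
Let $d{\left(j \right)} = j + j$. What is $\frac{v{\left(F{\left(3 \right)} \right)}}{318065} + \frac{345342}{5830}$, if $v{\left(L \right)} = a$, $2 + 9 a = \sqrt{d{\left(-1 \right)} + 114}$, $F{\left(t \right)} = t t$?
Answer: $\frac{8987007431}{151717005} + \frac{4 \sqrt{7}}{2862585} \approx 59.235$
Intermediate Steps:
$d{\left(j \right)} = 2 j$
$F{\left(t \right)} = t^{2}$
$a = - \frac{2}{9} + \frac{4 \sqrt{7}}{9}$ ($a = - \frac{2}{9} + \frac{\sqrt{2 \left(-1\right) + 114}}{9} = - \frac{2}{9} + \frac{\sqrt{-2 + 114}}{9} = - \frac{2}{9} + \frac{\sqrt{112}}{9} = - \frac{2}{9} + \frac{4 \sqrt{7}}{9} \approx 0.95367$)
$v{\left(L \right)} = - \frac{2}{9} + \frac{4 \sqrt{7}}{9}$
$\frac{v{\left(F{\left(3 \right)} \right)}}{318065} + \frac{345342}{5830} = \frac{- \frac{2}{9} + \frac{4 \sqrt{7}}{9}}{318065} + \frac{345342}{5830} = \left(- \frac{2}{9} + \frac{4 \sqrt{7}}{9}\right) \frac{1}{318065} + 345342 \cdot \frac{1}{5830} = \left(- \frac{2}{2862585} + \frac{4 \sqrt{7}}{2862585}\right) + \frac{172671}{2915} = \frac{8987007431}{151717005} + \frac{4 \sqrt{7}}{2862585}$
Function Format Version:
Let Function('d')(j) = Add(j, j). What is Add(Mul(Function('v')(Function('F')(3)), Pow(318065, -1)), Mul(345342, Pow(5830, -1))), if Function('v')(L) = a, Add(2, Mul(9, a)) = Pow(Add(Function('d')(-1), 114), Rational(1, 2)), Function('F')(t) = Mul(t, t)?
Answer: Add(Rational(8987007431, 151717005), Mul(Rational(4, 2862585), Pow(7, Rational(1, 2)))) ≈ 59.235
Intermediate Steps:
Function('d')(j) = Mul(2, j)
Function('F')(t) = Pow(t, 2)
a = Add(Rational(-2, 9), Mul(Rational(4, 9), Pow(7, Rational(1, 2)))) (a = Add(Rational(-2, 9), Mul(Rational(1, 9), Pow(Add(Mul(2, -1), 114), Rational(1, 2)))) = Add(Rational(-2, 9), Mul(Rational(1, 9), Pow(Add(-2, 114), Rational(1, 2)))) = Add(Rational(-2, 9), Mul(Rational(1, 9), Pow(112, Rational(1, 2)))) = Add(Rational(-2, 9), Mul(Rational(1, 9), Mul(4, Pow(7, Rational(1, 2))))) = Add(Rational(-2, 9), Mul(Rational(4, 9), Pow(7, Rational(1, 2)))) ≈ 0.95367)
Function('v')(L) = Add(Rational(-2, 9), Mul(Rational(4, 9), Pow(7, Rational(1, 2))))
Add(Mul(Function('v')(Function('F')(3)), Pow(318065, -1)), Mul(345342, Pow(5830, -1))) = Add(Mul(Add(Rational(-2, 9), Mul(Rational(4, 9), Pow(7, Rational(1, 2)))), Pow(318065, -1)), Mul(345342, Pow(5830, -1))) = Add(Mul(Add(Rational(-2, 9), Mul(Rational(4, 9), Pow(7, Rational(1, 2)))), Rational(1, 318065)), Mul(345342, Rational(1, 5830))) = Add(Add(Rational(-2, 2862585), Mul(Rational(4, 2862585), Pow(7, Rational(1, 2)))), Rational(172671, 2915)) = Add(Rational(8987007431, 151717005), Mul(Rational(4, 2862585), Pow(7, Rational(1, 2))))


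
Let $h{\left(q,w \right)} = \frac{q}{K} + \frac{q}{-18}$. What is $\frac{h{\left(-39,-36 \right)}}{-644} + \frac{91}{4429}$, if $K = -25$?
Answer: $\frac{6314789}{427841400} \approx 0.01476$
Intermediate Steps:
$h{\left(q,w \right)} = - \frac{43 q}{450}$ ($h{\left(q,w \right)} = \frac{q}{-25} + \frac{q}{-18} = q \left(- \frac{1}{25}\right) + q \left(- \frac{1}{18}\right) = - \frac{q}{25} - \frac{q}{18} = - \frac{43 q}{450}$)
$\frac{h{\left(-39,-36 \right)}}{-644} + \frac{91}{4429} = \frac{\left(- \frac{43}{450}\right) \left(-39\right)}{-644} + \frac{91}{4429} = \frac{559}{150} \left(- \frac{1}{644}\right) + 91 \cdot \frac{1}{4429} = - \frac{559}{96600} + \frac{91}{4429} = \frac{6314789}{427841400}$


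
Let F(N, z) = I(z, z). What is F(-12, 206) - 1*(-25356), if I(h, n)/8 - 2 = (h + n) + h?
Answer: 30316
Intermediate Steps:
I(h, n) = 16 + 8*n + 16*h (I(h, n) = 16 + 8*((h + n) + h) = 16 + 8*(n + 2*h) = 16 + (8*n + 16*h) = 16 + 8*n + 16*h)
F(N, z) = 16 + 24*z (F(N, z) = 16 + 8*z + 16*z = 16 + 24*z)
F(-12, 206) - 1*(-25356) = (16 + 24*206) - 1*(-25356) = (16 + 4944) + 25356 = 4960 + 25356 = 30316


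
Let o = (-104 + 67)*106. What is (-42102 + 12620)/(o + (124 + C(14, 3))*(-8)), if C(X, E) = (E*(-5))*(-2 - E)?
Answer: 14741/2757 ≈ 5.3468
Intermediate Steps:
C(X, E) = -5*E*(-2 - E) (C(X, E) = (-5*E)*(-2 - E) = -5*E*(-2 - E))
o = -3922 (o = -37*106 = -3922)
(-42102 + 12620)/(o + (124 + C(14, 3))*(-8)) = (-42102 + 12620)/(-3922 + (124 + 5*3*(2 + 3))*(-8)) = -29482/(-3922 + (124 + 5*3*5)*(-8)) = -29482/(-3922 + (124 + 75)*(-8)) = -29482/(-3922 + 199*(-8)) = -29482/(-3922 - 1592) = -29482/(-5514) = -29482*(-1/5514) = 14741/2757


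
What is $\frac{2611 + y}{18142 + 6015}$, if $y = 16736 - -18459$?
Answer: $\frac{37806}{24157} \approx 1.565$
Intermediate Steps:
$y = 35195$ ($y = 16736 + 18459 = 35195$)
$\frac{2611 + y}{18142 + 6015} = \frac{2611 + 35195}{18142 + 6015} = \frac{37806}{24157}$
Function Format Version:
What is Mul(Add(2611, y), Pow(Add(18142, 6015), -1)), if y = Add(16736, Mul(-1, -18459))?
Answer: Rational(37806, 24157) ≈ 1.5650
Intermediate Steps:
y = 35195 (y = Add(16736, 18459) = 35195)
Mul(Add(2611, y), Pow(Add(18142, 6015), -1)) = Mul(Add(2611, 35195), Pow(Add(18142, 6015), -1)) = Mul(37806, Pow(24157, -1)) = Mul(37806, Rational(1, 24157)) = Rational(37806, 24157)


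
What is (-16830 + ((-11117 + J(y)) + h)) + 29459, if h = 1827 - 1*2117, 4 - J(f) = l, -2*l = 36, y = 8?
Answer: 1244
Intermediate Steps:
l = -18 (l = -½*36 = -18)
J(f) = 22 (J(f) = 4 - 1*(-18) = 4 + 18 = 22)
h = -290 (h = 1827 - 2117 = -290)
(-16830 + ((-11117 + J(y)) + h)) + 29459 = (-16830 + ((-11117 + 22) - 290)) + 29459 = (-16830 + (-11095 - 290)) + 29459 = (-16830 - 11385) + 29459 = -28215 + 29459 = 1244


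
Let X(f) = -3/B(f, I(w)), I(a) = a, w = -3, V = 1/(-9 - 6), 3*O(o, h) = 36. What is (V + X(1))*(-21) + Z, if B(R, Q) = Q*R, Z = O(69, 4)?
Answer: -38/5 ≈ -7.6000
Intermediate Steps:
O(o, h) = 12 (O(o, h) = (⅓)*36 = 12)
Z = 12
V = -1/15 (V = 1/(-15) = -1/15 ≈ -0.066667)
X(f) = 1/f (X(f) = -3*(-1/(3*f)) = -(-1)/f = 1/f)
(V + X(1))*(-21) + Z = (-1/15 + 1/1)*(-21) + 12 = (-1/15 + 1)*(-21) + 12 = (14/15)*(-21) + 12 = -98/5 + 12 = -38/5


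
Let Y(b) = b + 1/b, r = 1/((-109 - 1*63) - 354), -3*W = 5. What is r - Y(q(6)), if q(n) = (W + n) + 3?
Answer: -64846/8679 ≈ -7.4716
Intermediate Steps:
W = -5/3 (W = -1/3*5 = -5/3 ≈ -1.6667)
q(n) = 4/3 + n (q(n) = (-5/3 + n) + 3 = 4/3 + n)
r = -1/526 (r = 1/((-109 - 63) - 354) = 1/(-172 - 354) = 1/(-526) = -1/526 ≈ -0.0019011)
r - Y(q(6)) = -1/526 - ((4/3 + 6) + 1/(4/3 + 6)) = -1/526 - (22/3 + 1/(22/3)) = -1/526 - (22/3 + 3/22) = -1/526 - 1*493/66 = -1/526 - 493/66 = -64846/8679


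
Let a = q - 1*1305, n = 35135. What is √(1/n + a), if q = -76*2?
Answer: 3*I*√199846685410/35135 ≈ 38.171*I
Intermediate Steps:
q = -152
a = -1457 (a = -152 - 1*1305 = -152 - 1305 = -1457)
√(1/n + a) = √(1/35135 - 1457) = √(-51191694/35135) = 3*I*√199846685410/35135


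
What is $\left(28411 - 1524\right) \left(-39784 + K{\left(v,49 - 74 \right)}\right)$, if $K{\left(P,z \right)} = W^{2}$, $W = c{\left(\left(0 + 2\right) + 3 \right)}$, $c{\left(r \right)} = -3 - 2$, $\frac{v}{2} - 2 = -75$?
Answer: $-1069000233$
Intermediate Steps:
$v = -146$ ($v = 4 + 2 \left(-75\right) = 4 - 150 = -146$)
$c{\left(r \right)} = -5$
$W = -5$
$K{\left(P,z \right)} = 25$ ($K{\left(P,z \right)} = \left(-5\right)^{2} = 25$)
$\left(28411 - 1524\right) \left(-39784 + K{\left(v,49 - 74 \right)}\right) = \left(28411 - 1524\right) \left(-39784 + 25\right) = 26887 \left(-39759\right) = -1069000233$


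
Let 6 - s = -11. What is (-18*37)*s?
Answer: -11322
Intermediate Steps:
s = 17 (s = 6 - 1*(-11) = 6 + 11 = 17)
(-18*37)*s = -18*37*17 = -666*17 = -11322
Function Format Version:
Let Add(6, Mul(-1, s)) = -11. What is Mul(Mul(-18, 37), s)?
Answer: -11322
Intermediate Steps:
s = 17 (s = Add(6, Mul(-1, -11)) = Add(6, 11) = 17)
Mul(Mul(-18, 37), s) = Mul(Mul(-18, 37), 17) = Mul(-666, 17) = -11322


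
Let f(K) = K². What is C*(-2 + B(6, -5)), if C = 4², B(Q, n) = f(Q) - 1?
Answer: 528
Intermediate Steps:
B(Q, n) = -1 + Q² (B(Q, n) = Q² - 1 = -1 + Q²)
C = 16
C*(-2 + B(6, -5)) = 16*(-2 + (-1 + 6²)) = 16*(-2 + (-1 + 36)) = 16*(-2 + 35) = 16*33 = 528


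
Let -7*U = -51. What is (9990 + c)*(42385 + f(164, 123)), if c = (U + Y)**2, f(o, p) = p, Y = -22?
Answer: 21259058452/49 ≈ 4.3386e+8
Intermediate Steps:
U = 51/7 (U = -1/7*(-51) = 51/7 ≈ 7.2857)
c = 10609/49 (c = (51/7 - 22)**2 = (-103/7)**2 = 10609/49 ≈ 216.51)
(9990 + c)*(42385 + f(164, 123)) = (9990 + 10609/49)*(42385 + 123) = (500119/49)*42508 = 21259058452/49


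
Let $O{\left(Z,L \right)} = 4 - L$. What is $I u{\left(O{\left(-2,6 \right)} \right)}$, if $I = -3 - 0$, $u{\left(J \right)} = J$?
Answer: $6$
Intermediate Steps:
$I = -3$ ($I = -3 + 0 = -3$)
$I u{\left(O{\left(-2,6 \right)} \right)} = - 3 \left(4 - 6\right) = \left(-3\right) \left(-2\right) = 6$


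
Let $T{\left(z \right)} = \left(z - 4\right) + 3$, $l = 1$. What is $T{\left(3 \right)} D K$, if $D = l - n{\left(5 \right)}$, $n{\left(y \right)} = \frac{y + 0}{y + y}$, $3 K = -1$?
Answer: $- \frac{1}{3} \approx -0.33333$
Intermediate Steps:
$K = - \frac{1}{3}$ ($K = \frac{1}{3} \left(-1\right) = - \frac{1}{3} \approx -0.33333$)
$n{\left(y \right)} = \frac{1}{2}$ ($n{\left(y \right)} = \frac{y}{2 y} = y \frac{1}{2 y} = \frac{1}{2}$)
$T{\left(z \right)} = -1 + z$ ($T{\left(z \right)} = \left(-4 + z\right) + 3 = -1 + z$)
$D = \frac{1}{2}$ ($D = 1 - \frac{1}{2} = \frac{1}{2} \approx 0.5$)
$T{\left(3 \right)} D K = \left(-1 + 3\right) \frac{1}{2} \left(- \frac{1}{3}\right) = 2 \cdot \frac{1}{2} \left(- \frac{1}{3}\right) = 1 \left(- \frac{1}{3}\right) = - \frac{1}{3}$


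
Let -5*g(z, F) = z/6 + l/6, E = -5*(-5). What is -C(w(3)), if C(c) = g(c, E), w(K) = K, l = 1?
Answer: 2/15 ≈ 0.13333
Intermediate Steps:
E = 25
g(z, F) = -1/30 - z/30 (g(z, F) = -(z/6 + 1/6)/5 = -(1/6 + z/6)/5 = -1/30 - z/30)
C(c) = -1/30 - c/30
-C(w(3)) = -(-1/30 - 1/30*3) = -(-1/30 - 1/10) = -1*(-2/15) = 2/15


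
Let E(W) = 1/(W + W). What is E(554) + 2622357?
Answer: 2905571557/1108 ≈ 2.6224e+6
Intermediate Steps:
E(W) = 1/(2*W)
E(554) + 2622357 = (½)/554 + 2622357 = (½)*(1/554) + 2622357 = 1/1108 + 2622357 = 2905571557/1108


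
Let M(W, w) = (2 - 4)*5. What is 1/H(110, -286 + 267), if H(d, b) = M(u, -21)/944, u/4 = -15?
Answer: -472/5 ≈ -94.400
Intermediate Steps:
u = -60 (u = 4*(-15) = -60)
M(W, w) = -10 (M(W, w) = -2*5 = -10)
H(d, b) = -5/472 (H(d, b) = -10/944 = -10*1/944 = -5/472)
1/H(110, -286 + 267) = 1/(-5/472) = -472/5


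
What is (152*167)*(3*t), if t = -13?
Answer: -989976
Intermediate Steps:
(152*167)*(3*t) = (152*167)*(3*(-13)) = 25384*(-39) = -989976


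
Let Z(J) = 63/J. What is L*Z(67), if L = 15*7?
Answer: 6615/67 ≈ 98.731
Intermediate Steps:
L = 105
L*Z(67) = 105*(63/67) = 6615/67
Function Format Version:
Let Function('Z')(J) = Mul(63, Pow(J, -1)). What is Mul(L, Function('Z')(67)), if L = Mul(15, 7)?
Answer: Rational(6615, 67) ≈ 98.731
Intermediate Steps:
L = 105
Mul(L, Function('Z')(67)) = Mul(105, Mul(63, Pow(67, -1))) = Mul(105, Mul(63, Rational(1, 67))) = Mul(105, Rational(63, 67)) = Rational(6615, 67)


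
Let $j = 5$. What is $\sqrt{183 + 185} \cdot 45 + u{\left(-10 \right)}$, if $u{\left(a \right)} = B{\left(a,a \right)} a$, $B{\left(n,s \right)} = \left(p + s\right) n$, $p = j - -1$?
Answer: $-400 + 180 \sqrt{23} \approx 463.25$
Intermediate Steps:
$p = 6$ ($p = 5 - -1 = 5 + 1 = 6$)
$B{\left(n,s \right)} = n \left(6 + s\right)$ ($B{\left(n,s \right)} = \left(6 + s\right) n = n \left(6 + s\right)$)
$u{\left(a \right)} = a^{2} \left(6 + a\right)$ ($u{\left(a \right)} = a \left(6 + a\right) a = a^{2} \left(6 + a\right)$)
$\sqrt{183 + 185} \cdot 45 + u{\left(-10 \right)} = \sqrt{183 + 185} \cdot 45 + \left(-10\right)^{2} \left(6 - 10\right) = \sqrt{368} \cdot 45 + 100 \left(-4\right) = 4 \sqrt{23} \cdot 45 - 400 = 180 \sqrt{23} - 400 = -400 + 180 \sqrt{23}$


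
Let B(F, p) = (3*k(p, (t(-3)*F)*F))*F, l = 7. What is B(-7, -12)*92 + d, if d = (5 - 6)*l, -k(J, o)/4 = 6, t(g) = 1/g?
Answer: 46361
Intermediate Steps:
k(J, o) = -24 (k(J, o) = -4*6 = -24)
B(F, p) = -72*F (B(F, p) = (3*(-24))*F = -72*F)
d = -7 (d = (5 - 6)*7 = -1*7 = -7)
B(-7, -12)*92 + d = -72*(-7)*92 - 7 = 504*92 - 7 = 46368 - 7 = 46361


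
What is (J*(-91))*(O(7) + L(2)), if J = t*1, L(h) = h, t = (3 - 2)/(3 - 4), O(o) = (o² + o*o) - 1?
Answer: 9009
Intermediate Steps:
O(o) = -1 + 2*o² (O(o) = (o² + o²) - 1 = 2*o² - 1 = -1 + 2*o²)
t = -1 (t = 1/(-1) = 1*(-1) = -1)
J = -1 (J = -1*1 = -1)
(J*(-91))*(O(7) + L(2)) = (-1*(-91))*((-1 + 2*7²) + 2) = 91*((-1 + 2*49) + 2) = 91*((-1 + 98) + 2) = 91*(97 + 2) = 91*99 = 9009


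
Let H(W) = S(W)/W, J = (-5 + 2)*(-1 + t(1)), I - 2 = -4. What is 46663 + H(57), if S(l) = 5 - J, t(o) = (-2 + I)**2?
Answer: 2659841/57 ≈ 46664.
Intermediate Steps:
I = -2 (I = 2 - 4 = -2)
t(o) = 16 (t(o) = (-2 - 2)**2 = (-4)**2 = 16)
J = -45 (J = (-5 + 2)*(-1 + 16) = -3*15 = -45)
S(l) = 50 (S(l) = 5 - 1*(-45) = 5 + 45 = 50)
H(W) = 50/W
46663 + H(57) = 46663 + 50/57 = 2659841/57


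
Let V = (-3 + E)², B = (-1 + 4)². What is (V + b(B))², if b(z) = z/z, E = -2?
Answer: 676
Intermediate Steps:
B = 9 (B = 3² = 9)
b(z) = 1
V = 25 (V = (-3 - 2)² = (-5)² = 25)
(V + b(B))² = (25 + 1)² = 26² = 676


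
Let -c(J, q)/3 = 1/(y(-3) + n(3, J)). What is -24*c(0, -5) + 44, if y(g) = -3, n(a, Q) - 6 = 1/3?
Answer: 328/5 ≈ 65.600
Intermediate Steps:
n(a, Q) = 19/3 (n(a, Q) = 6 + 1/3 = 19/3)
c(J, q) = -9/10 (c(J, q) = -3/(-3 + 19/3) = -3/10/3 = -3*3/10 = -9/10)
-24*c(0, -5) + 44 = -24*(-9/10) + 44 = 108/5 + 44 = 328/5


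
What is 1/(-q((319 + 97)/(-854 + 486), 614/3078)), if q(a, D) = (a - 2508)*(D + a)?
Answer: -814131/1901717630 ≈ -0.00042810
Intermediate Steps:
q(a, D) = (-2508 + a)*(D + a)
1/(-q((319 + 97)/(-854 + 486), 614/3078)) = 1/(-(((319 + 97)/(-854 + 486))² - 1539912/3078 - 2508*(319 + 97)/(-854 + 486) + (614/3078)*((319 + 97)/(-854 + 486)))) = 1/(-((416/(-368))² - 1539912/3078 - 1043328/(-368) + (614*(1/3078))*(416/(-368)))) = 1/(-((416*(-1/368))² - 2508*307/1539 - 1043328*(-1)/368 + 307*(416*(-1/368))/1539)) = 1/(-((-26/23)² - 13508/27 - 2508*(-26/23) + (307/1539)*(-26/23))) = 1/(-(676/529 - 13508/27 + 65208/23 - 7982/35397)) = 1/(-1*1901717630/814131) = 1/(-1901717630/814131) = -814131/1901717630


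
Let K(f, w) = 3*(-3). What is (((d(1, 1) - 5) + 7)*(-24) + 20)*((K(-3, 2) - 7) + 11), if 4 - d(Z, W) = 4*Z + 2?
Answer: -100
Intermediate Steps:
d(Z, W) = 2 - 4*Z (d(Z, W) = 4 - (4*Z + 2) = 4 - (2 + 4*Z) = 4 + (-2 - 4*Z) = 2 - 4*Z)
K(f, w) = -9
(((d(1, 1) - 5) + 7)*(-24) + 20)*((K(-3, 2) - 7) + 11) = ((((2 - 4*1) - 5) + 7)*(-24) + 20)*((-9 - 7) + 11) = ((((2 - 4) - 5) + 7)*(-24) + 20)*(-16 + 11) = (((-2 - 5) + 7)*(-24) + 20)*(-5) = ((-7 + 7)*(-24) + 20)*(-5) = (0*(-24) + 20)*(-5) = (0 + 20)*(-5) = 20*(-5) = -100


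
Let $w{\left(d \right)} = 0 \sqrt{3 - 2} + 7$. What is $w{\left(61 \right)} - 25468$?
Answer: $-25461$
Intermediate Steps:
$w{\left(d \right)} = 7$ ($w{\left(d \right)} = 0 \sqrt{1} + 7 = 0 \cdot 1 + 7 = 0 + 7 = 7$)
$w{\left(61 \right)} - 25468 = 7 - 25468 = -25461$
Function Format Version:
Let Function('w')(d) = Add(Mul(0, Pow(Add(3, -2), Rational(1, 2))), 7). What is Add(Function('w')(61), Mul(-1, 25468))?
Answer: -25461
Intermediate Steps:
Function('w')(d) = 7 (Function('w')(d) = Add(Mul(0, Pow(1, Rational(1, 2))), 7) = Add(Mul(0, 1), 7) = Add(0, 7) = 7)
Add(Function('w')(61), Mul(-1, 25468)) = Add(7, Mul(-1, 25468)) = Add(7, -25468) = -25461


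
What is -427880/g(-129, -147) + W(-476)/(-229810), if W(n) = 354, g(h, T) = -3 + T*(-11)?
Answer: -24582918539/92728335 ≈ -265.11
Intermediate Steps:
g(h, T) = -3 - 11*T
-427880/g(-129, -147) + W(-476)/(-229810) = -427880/(-3 - 11*(-147)) + 354/(-229810) = -427880/(-3 + 1617) + 354*(-1/229810) = -427880/1614 - 177/114905 = -427880*1/1614 - 177/114905 = -213940/807 - 177/114905 = -24582918539/92728335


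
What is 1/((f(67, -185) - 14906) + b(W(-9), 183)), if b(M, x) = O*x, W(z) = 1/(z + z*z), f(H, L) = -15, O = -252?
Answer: -1/61037 ≈ -1.6384e-5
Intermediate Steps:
W(z) = 1/(z + z²)
b(M, x) = -252*x
1/((f(67, -185) - 14906) + b(W(-9), 183)) = 1/((-15 - 14906) - 252*183) = 1/(-14921 - 46116) = 1/(-61037) = -1/61037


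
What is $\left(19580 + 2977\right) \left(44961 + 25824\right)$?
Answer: $1596697245$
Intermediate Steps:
$\left(19580 + 2977\right) \left(44961 + 25824\right) = 22557 \cdot 70785 = 1596697245$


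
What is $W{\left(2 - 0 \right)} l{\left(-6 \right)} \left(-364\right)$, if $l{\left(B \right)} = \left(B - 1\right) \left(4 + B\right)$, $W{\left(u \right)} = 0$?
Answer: $0$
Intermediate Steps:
$l{\left(B \right)} = \left(-1 + B\right) \left(4 + B\right)$
$W{\left(2 - 0 \right)} l{\left(-6 \right)} \left(-364\right) = 0 \left(-4 + \left(-6\right)^{2} + 3 \left(-6\right)\right) \left(-364\right) = 0 \left(-4 + 36 - 18\right) \left(-364\right) = 0 \cdot 14 \left(-364\right) = 0 \left(-5096\right) = 0$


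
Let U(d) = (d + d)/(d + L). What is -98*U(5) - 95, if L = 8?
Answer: -2215/13 ≈ -170.38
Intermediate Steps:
U(d) = 2*d/(8 + d) (U(d) = (d + d)/(d + 8) = (2*d)/(8 + d) = 2*d/(8 + d))
-98*U(5) - 95 = -196*5/(8 + 5) - 95 = -196*5/13 - 95 = -98*10/13 - 95 = -980/13 - 95 = -2215/13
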